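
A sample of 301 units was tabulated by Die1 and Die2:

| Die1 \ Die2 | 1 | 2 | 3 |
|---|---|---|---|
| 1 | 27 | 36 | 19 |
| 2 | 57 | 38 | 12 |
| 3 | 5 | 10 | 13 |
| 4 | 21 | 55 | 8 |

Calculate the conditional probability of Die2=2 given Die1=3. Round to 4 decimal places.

Total with Die1=3: 5 + 10 + 13 = 28.
P(Die2=2 | Die1=3) = 10/28 = 0.3571.

0.3571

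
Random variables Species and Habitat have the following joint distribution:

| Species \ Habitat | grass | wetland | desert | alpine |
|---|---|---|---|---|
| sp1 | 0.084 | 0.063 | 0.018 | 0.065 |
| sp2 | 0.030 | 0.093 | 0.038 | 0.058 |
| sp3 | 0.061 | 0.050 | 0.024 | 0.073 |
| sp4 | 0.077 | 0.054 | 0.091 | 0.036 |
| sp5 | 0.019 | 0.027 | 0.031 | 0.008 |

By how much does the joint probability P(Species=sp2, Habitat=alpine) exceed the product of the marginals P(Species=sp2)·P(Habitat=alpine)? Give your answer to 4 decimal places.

0.0054

P(Species=sp2) = 0.030 + 0.093 + 0.038 + 0.058 = 0.219.
P(Habitat=alpine) = 0.065 + 0.058 + 0.073 + 0.036 + 0.008 = 0.240.
P(Species=sp2, Habitat=alpine) − P(Species=sp2)P(Habitat=alpine) = 0.058 − 0.219×0.240 = 0.0054.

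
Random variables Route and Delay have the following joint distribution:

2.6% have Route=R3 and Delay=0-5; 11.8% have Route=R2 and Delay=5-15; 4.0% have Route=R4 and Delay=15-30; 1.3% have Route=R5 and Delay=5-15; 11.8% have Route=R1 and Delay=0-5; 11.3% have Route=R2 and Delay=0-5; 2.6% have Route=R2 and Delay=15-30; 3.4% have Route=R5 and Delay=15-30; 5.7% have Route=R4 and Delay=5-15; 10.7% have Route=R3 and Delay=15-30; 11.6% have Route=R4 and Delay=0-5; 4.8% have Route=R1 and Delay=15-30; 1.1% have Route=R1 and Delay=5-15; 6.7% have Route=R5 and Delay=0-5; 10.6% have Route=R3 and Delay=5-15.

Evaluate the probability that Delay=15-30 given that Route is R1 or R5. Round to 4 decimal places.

P(Route=R1) = 0.118 + 0.011 + 0.048 = 0.177.
P(Route=R5) = 0.067 + 0.013 + 0.034 = 0.114.
P(Route ∈ {R1, R5}) = 0.177 + 0.114 = 0.291; P(Delay=15-30, Route ∈ {R1, R5}) = 0.048 + 0.034 = 0.082.
P(Delay=15-30 | Route ∈ {R1, R5}) = 0.082/0.291 = 0.2818.

0.2818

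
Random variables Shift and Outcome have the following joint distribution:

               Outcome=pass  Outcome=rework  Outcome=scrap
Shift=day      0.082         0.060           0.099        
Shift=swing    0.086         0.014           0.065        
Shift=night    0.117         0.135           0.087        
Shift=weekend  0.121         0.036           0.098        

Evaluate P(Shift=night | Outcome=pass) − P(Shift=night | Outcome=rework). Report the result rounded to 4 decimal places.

-0.2628

P(Outcome=pass) = 0.082 + 0.086 + 0.117 + 0.121 = 0.406; P(Shift=night | Outcome=pass) = 0.117/0.406 = 0.28818.
P(Outcome=rework) = 0.060 + 0.014 + 0.135 + 0.036 = 0.245; P(Shift=night | Outcome=rework) = 0.135/0.245 = 0.55102.
Difference = -0.2628.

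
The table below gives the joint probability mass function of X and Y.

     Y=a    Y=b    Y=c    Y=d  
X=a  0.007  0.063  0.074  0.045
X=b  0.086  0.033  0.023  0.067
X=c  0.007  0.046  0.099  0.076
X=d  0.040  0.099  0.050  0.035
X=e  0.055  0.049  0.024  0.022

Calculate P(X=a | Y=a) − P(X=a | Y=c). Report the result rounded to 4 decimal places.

-0.2382

P(Y=a) = 0.007 + 0.086 + 0.007 + 0.040 + 0.055 = 0.195; P(X=a | Y=a) = 0.007/0.195 = 0.03590.
P(Y=c) = 0.074 + 0.023 + 0.099 + 0.050 + 0.024 = 0.270; P(X=a | Y=c) = 0.074/0.270 = 0.27407.
Difference = -0.2382.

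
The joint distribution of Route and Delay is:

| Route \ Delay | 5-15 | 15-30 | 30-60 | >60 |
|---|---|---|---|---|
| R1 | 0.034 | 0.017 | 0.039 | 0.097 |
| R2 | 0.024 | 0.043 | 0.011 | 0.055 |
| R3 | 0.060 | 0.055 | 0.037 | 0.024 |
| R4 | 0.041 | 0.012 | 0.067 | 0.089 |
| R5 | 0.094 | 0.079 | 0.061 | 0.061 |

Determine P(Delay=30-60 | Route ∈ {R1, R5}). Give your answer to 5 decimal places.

0.20747

P(Route=R1) = 0.034 + 0.017 + 0.039 + 0.097 = 0.187.
P(Route=R5) = 0.094 + 0.079 + 0.061 + 0.061 = 0.295.
P(Route ∈ {R1, R5}) = 0.187 + 0.295 = 0.482; P(Delay=30-60, Route ∈ {R1, R5}) = 0.039 + 0.061 = 0.100.
P(Delay=30-60 | Route ∈ {R1, R5}) = 0.100/0.482 = 0.20747.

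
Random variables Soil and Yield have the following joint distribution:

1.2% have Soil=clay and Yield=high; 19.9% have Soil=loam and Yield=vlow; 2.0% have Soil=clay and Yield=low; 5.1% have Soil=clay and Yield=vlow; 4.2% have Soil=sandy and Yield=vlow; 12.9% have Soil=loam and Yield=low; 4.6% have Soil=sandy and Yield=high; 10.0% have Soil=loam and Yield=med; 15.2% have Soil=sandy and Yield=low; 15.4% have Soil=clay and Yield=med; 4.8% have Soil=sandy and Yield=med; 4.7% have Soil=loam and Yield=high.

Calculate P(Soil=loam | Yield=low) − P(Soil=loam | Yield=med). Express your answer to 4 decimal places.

P(Yield=low) = 0.152 + 0.129 + 0.020 = 0.301; P(Soil=loam | Yield=low) = 0.129/0.301 = 0.42857.
P(Yield=med) = 0.048 + 0.100 + 0.154 = 0.302; P(Soil=loam | Yield=med) = 0.100/0.302 = 0.33113.
Difference = 0.0974.

0.0974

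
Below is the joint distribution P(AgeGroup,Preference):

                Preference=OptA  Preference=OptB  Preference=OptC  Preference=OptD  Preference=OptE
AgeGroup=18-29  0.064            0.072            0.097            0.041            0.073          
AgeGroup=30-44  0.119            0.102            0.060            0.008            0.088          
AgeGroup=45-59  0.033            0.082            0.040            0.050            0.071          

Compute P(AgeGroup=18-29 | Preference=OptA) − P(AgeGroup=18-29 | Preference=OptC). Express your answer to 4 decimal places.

-0.1961

P(Preference=OptA) = 0.064 + 0.119 + 0.033 = 0.216; P(AgeGroup=18-29 | Preference=OptA) = 0.064/0.216 = 0.29630.
P(Preference=OptC) = 0.097 + 0.060 + 0.040 = 0.197; P(AgeGroup=18-29 | Preference=OptC) = 0.097/0.197 = 0.49239.
Difference = -0.1961.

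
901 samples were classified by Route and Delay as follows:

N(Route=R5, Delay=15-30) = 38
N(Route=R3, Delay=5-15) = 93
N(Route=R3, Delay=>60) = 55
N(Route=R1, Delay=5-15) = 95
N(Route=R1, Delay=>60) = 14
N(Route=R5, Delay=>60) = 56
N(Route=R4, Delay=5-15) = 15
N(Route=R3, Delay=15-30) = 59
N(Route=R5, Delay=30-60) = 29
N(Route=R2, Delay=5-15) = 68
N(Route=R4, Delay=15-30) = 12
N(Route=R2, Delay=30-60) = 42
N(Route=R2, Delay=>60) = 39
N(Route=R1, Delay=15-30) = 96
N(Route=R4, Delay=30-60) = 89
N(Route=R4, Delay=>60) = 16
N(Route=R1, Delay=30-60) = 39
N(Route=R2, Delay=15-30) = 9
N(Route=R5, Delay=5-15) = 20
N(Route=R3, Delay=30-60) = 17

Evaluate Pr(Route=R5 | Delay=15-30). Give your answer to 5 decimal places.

0.17757

Total with Delay=15-30: 96 + 9 + 59 + 12 + 38 = 214.
P(Route=R5 | Delay=15-30) = 38/214 = 0.17757.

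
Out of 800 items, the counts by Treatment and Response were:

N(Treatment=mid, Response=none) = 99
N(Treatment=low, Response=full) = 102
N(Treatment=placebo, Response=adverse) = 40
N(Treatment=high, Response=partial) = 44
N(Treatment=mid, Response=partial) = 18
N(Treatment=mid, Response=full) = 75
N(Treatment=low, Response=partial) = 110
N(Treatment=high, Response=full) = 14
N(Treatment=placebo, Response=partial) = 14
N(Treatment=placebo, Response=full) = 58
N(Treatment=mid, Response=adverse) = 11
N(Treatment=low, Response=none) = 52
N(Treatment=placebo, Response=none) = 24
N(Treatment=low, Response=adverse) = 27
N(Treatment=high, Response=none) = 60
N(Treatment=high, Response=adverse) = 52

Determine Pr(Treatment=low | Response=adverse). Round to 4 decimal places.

Total with Response=adverse: 40 + 27 + 11 + 52 = 130.
P(Treatment=low | Response=adverse) = 27/130 = 0.2077.

0.2077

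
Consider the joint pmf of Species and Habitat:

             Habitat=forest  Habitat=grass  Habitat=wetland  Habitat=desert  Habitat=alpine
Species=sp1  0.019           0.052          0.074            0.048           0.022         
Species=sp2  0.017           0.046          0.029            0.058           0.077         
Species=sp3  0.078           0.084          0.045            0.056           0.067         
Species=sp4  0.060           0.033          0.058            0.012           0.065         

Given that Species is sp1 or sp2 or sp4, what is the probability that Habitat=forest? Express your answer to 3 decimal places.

P(Species=sp1) = 0.019 + 0.052 + 0.074 + 0.048 + 0.022 = 0.215.
P(Species=sp2) = 0.017 + 0.046 + 0.029 + 0.058 + 0.077 = 0.227.
P(Species=sp4) = 0.060 + 0.033 + 0.058 + 0.012 + 0.065 = 0.228.
P(Species ∈ {sp1, sp2, sp4}) = 0.215 + 0.227 + 0.228 = 0.670; P(Habitat=forest, Species ∈ {sp1, sp2, sp4}) = 0.019 + 0.017 + 0.060 = 0.096.
P(Habitat=forest | Species ∈ {sp1, sp2, sp4}) = 0.096/0.670 = 0.143.

0.143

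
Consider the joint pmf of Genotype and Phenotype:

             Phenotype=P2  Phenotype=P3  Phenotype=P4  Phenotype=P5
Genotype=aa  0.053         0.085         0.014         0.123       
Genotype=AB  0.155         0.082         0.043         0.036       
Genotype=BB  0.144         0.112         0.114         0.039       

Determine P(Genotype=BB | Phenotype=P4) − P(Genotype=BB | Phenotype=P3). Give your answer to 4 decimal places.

0.2652

P(Phenotype=P4) = 0.014 + 0.043 + 0.114 = 0.171; P(Genotype=BB | Phenotype=P4) = 0.114/0.171 = 0.66667.
P(Phenotype=P3) = 0.085 + 0.082 + 0.112 = 0.279; P(Genotype=BB | Phenotype=P3) = 0.112/0.279 = 0.40143.
Difference = 0.2652.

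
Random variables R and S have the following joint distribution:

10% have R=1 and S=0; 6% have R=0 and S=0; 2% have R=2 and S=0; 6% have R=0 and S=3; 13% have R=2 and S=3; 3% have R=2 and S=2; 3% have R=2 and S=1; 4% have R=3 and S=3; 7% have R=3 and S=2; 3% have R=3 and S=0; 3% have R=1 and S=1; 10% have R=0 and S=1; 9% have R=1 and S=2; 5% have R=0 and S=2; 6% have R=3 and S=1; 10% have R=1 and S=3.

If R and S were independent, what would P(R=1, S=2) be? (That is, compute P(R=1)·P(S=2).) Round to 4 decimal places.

P(R=1) = 0.10 + 0.03 + 0.09 + 0.10 = 0.32.
P(S=2) = 0.05 + 0.09 + 0.03 + 0.07 = 0.24.
Product: 0.32 × 0.24 = 0.0768.

0.0768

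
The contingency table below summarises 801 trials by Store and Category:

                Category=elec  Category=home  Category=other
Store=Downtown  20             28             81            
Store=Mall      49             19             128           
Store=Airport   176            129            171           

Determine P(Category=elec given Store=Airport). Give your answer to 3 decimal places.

Total with Store=Airport: 176 + 129 + 171 = 476.
P(Category=elec | Store=Airport) = 176/476 = 0.370.

0.370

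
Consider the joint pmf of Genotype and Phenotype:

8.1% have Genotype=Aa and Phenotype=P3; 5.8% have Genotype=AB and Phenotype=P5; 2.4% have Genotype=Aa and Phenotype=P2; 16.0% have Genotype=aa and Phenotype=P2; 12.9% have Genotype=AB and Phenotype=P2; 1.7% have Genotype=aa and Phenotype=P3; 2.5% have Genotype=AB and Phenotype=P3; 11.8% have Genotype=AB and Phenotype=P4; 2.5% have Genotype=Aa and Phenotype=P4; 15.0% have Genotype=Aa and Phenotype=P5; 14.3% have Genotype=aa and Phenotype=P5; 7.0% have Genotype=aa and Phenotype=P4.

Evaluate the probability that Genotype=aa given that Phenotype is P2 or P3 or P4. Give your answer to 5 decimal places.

0.38059

P(Phenotype=P2) = 0.024 + 0.160 + 0.129 = 0.313.
P(Phenotype=P3) = 0.081 + 0.017 + 0.025 = 0.123.
P(Phenotype=P4) = 0.025 + 0.070 + 0.118 = 0.213.
P(Phenotype ∈ {P2, P3, P4}) = 0.313 + 0.123 + 0.213 = 0.649; P(Genotype=aa, Phenotype ∈ {P2, P3, P4}) = 0.160 + 0.017 + 0.070 = 0.247.
P(Genotype=aa | Phenotype ∈ {P2, P3, P4}) = 0.247/0.649 = 0.38059.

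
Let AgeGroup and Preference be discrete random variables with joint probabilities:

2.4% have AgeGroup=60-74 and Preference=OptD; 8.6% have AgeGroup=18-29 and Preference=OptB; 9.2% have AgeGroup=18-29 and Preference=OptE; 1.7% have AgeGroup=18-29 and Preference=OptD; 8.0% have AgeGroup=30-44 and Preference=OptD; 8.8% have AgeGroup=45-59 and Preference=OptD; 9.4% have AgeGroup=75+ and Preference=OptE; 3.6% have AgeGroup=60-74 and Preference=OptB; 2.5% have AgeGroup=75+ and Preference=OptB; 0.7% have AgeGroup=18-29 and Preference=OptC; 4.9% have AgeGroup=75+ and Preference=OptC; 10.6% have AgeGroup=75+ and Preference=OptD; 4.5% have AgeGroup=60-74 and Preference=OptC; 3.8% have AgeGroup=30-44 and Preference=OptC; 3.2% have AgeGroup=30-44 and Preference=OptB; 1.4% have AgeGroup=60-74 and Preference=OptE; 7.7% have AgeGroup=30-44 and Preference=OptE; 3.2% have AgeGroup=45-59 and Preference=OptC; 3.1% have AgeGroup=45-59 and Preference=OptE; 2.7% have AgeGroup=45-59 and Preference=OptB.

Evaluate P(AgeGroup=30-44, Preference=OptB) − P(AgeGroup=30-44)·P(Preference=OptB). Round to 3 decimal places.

P(AgeGroup=30-44) = 0.032 + 0.038 + 0.080 + 0.077 = 0.227.
P(Preference=OptB) = 0.086 + 0.032 + 0.027 + 0.036 + 0.025 = 0.206.
P(AgeGroup=30-44, Preference=OptB) − P(AgeGroup=30-44)P(Preference=OptB) = 0.032 − 0.227×0.206 = -0.015.

-0.015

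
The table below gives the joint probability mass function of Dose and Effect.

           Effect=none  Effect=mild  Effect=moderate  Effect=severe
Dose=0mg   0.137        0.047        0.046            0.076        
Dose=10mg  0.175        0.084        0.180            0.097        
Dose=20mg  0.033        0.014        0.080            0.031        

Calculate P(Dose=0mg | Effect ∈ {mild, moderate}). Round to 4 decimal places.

0.2062

P(Effect=mild) = 0.047 + 0.084 + 0.014 = 0.145.
P(Effect=moderate) = 0.046 + 0.180 + 0.080 = 0.306.
P(Effect ∈ {mild, moderate}) = 0.145 + 0.306 = 0.451; P(Dose=0mg, Effect ∈ {mild, moderate}) = 0.047 + 0.046 = 0.093.
P(Dose=0mg | Effect ∈ {mild, moderate}) = 0.093/0.451 = 0.2062.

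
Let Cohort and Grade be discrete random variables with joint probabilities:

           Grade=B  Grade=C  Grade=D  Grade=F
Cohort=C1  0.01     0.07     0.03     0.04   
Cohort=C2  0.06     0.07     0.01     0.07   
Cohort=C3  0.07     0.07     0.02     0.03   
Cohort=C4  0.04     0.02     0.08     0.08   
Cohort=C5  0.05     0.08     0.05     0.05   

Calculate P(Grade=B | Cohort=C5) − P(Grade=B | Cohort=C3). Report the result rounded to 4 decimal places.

-0.1510

P(Cohort=C5) = 0.05 + 0.08 + 0.05 + 0.05 = 0.23; P(Grade=B | Cohort=C5) = 0.05/0.23 = 0.21739.
P(Cohort=C3) = 0.07 + 0.07 + 0.02 + 0.03 = 0.19; P(Grade=B | Cohort=C3) = 0.07/0.19 = 0.36842.
Difference = -0.1510.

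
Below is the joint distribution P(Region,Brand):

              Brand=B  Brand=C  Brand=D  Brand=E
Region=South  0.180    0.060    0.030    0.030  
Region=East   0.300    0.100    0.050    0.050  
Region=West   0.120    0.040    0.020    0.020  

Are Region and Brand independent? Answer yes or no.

yes

Every cell satisfies P(Region,Brand) = P(Region)·P(Brand). For instance P(Region=West) = 0.200, P(Brand=D) = 0.100, and 0.200×0.100 = 0.020 matches the joint entry. So Region and Brand are independent.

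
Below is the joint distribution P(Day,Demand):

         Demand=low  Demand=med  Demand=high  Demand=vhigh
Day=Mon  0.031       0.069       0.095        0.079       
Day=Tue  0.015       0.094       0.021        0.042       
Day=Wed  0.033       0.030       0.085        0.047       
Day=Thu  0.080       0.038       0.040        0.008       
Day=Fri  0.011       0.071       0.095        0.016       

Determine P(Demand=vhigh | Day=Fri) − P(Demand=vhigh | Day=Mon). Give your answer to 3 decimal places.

-0.205

P(Day=Fri) = 0.011 + 0.071 + 0.095 + 0.016 = 0.193; P(Demand=vhigh | Day=Fri) = 0.016/0.193 = 0.0829.
P(Day=Mon) = 0.031 + 0.069 + 0.095 + 0.079 = 0.274; P(Demand=vhigh | Day=Mon) = 0.079/0.274 = 0.2883.
Difference = -0.205.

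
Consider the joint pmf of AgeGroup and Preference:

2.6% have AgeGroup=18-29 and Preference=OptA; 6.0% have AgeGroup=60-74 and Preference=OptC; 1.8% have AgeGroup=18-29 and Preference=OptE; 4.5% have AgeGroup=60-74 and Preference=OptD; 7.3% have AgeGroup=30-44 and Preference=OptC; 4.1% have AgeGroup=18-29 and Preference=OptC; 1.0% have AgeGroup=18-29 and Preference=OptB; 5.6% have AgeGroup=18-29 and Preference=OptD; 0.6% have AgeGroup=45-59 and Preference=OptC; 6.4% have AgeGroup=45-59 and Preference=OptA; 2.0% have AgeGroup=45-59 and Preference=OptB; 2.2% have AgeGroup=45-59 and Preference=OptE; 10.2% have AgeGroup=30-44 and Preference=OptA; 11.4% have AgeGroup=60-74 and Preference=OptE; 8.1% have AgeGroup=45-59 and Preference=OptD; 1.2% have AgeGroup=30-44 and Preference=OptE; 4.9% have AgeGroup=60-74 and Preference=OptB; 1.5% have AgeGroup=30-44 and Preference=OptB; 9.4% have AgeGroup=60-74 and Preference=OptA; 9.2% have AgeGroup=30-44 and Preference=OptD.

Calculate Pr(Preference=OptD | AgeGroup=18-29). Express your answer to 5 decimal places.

0.37086

P(AgeGroup=18-29) = 0.026 + 0.010 + 0.041 + 0.056 + 0.018 = 0.151.
P(Preference=OptD | AgeGroup=18-29) = 0.056/0.151 = 0.37086.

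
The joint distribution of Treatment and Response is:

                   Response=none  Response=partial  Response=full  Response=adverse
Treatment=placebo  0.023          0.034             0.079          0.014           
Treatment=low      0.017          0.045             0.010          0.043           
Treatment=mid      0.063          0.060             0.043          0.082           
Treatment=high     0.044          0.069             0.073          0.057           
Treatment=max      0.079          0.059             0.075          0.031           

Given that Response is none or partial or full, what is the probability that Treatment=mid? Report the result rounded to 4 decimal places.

0.2147

P(Response=none) = 0.023 + 0.017 + 0.063 + 0.044 + 0.079 = 0.226.
P(Response=partial) = 0.034 + 0.045 + 0.060 + 0.069 + 0.059 = 0.267.
P(Response=full) = 0.079 + 0.010 + 0.043 + 0.073 + 0.075 = 0.280.
P(Response ∈ {none, partial, full}) = 0.226 + 0.267 + 0.280 = 0.773; P(Treatment=mid, Response ∈ {none, partial, full}) = 0.063 + 0.060 + 0.043 = 0.166.
P(Treatment=mid | Response ∈ {none, partial, full}) = 0.166/0.773 = 0.2147.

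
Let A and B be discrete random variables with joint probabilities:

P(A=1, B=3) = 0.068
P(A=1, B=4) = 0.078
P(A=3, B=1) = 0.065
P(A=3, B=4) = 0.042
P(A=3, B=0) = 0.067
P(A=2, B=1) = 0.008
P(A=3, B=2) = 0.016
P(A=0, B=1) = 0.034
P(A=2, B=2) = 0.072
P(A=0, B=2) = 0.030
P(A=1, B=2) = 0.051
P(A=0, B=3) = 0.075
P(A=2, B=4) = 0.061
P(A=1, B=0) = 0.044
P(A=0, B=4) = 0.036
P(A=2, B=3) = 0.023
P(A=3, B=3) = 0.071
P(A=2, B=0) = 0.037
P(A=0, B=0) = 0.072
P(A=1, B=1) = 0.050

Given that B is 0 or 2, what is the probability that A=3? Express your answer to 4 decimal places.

P(B=0) = 0.072 + 0.044 + 0.037 + 0.067 = 0.220.
P(B=2) = 0.030 + 0.051 + 0.072 + 0.016 = 0.169.
P(B ∈ {0, 2}) = 0.220 + 0.169 = 0.389; P(A=3, B ∈ {0, 2}) = 0.067 + 0.016 = 0.083.
P(A=3 | B ∈ {0, 2}) = 0.083/0.389 = 0.2134.

0.2134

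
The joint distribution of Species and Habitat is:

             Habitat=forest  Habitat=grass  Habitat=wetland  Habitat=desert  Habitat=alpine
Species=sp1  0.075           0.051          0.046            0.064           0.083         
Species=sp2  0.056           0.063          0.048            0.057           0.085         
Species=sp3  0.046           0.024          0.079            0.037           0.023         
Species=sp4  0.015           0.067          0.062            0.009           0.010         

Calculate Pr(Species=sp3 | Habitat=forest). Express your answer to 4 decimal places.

P(Habitat=forest) = 0.075 + 0.056 + 0.046 + 0.015 = 0.192.
P(Species=sp3 | Habitat=forest) = 0.046/0.192 = 0.2396.

0.2396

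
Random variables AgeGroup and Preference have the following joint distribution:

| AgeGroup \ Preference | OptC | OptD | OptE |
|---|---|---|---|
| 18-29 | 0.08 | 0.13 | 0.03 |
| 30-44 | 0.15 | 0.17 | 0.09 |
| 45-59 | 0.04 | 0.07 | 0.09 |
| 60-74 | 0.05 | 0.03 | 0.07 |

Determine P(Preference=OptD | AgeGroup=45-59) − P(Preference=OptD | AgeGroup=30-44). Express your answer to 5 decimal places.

P(AgeGroup=45-59) = 0.04 + 0.07 + 0.09 = 0.20; P(Preference=OptD | AgeGroup=45-59) = 0.07/0.20 = 0.350000.
P(AgeGroup=30-44) = 0.15 + 0.17 + 0.09 = 0.41; P(Preference=OptD | AgeGroup=30-44) = 0.17/0.41 = 0.414634.
Difference = -0.06463.

-0.06463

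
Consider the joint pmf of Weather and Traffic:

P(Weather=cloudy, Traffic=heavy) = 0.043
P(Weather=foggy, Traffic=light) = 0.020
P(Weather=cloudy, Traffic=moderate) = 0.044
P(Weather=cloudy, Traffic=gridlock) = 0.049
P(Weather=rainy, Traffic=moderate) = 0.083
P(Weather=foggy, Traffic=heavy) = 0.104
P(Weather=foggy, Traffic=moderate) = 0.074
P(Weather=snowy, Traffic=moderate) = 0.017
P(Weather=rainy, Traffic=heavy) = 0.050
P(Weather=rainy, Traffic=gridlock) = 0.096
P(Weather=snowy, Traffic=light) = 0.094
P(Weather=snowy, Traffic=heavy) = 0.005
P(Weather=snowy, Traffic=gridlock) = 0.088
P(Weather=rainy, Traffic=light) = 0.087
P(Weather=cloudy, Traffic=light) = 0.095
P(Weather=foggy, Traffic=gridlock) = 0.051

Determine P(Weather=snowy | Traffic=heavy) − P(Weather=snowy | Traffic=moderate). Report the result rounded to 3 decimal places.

P(Traffic=heavy) = 0.043 + 0.050 + 0.005 + 0.104 = 0.202; P(Weather=snowy | Traffic=heavy) = 0.005/0.202 = 0.0248.
P(Traffic=moderate) = 0.044 + 0.083 + 0.017 + 0.074 = 0.218; P(Weather=snowy | Traffic=moderate) = 0.017/0.218 = 0.0780.
Difference = -0.053.

-0.053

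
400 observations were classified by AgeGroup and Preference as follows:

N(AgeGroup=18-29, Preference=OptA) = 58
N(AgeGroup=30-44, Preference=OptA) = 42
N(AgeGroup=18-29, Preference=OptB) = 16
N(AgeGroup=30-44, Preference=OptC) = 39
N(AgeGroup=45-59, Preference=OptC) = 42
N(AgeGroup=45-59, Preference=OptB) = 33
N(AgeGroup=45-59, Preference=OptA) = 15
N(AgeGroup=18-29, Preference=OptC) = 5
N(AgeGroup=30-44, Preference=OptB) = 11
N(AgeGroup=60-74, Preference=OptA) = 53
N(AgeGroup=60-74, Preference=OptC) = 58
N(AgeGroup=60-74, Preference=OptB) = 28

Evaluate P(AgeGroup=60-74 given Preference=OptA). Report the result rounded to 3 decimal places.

Total with Preference=OptA: 58 + 42 + 15 + 53 = 168.
P(AgeGroup=60-74 | Preference=OptA) = 53/168 = 0.315.

0.315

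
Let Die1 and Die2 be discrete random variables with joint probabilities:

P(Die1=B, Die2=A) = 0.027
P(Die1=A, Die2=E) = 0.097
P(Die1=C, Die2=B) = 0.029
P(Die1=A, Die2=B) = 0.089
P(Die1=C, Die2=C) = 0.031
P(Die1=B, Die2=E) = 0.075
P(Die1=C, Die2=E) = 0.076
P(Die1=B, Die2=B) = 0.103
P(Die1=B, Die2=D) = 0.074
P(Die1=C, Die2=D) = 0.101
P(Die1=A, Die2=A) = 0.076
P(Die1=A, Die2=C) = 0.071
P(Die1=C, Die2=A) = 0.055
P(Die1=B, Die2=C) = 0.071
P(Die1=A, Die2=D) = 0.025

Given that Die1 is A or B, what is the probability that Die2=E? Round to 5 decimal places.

0.24294

P(Die1=A) = 0.076 + 0.089 + 0.071 + 0.025 + 0.097 = 0.358.
P(Die1=B) = 0.027 + 0.103 + 0.071 + 0.074 + 0.075 = 0.350.
P(Die1 ∈ {A, B}) = 0.358 + 0.350 = 0.708; P(Die2=E, Die1 ∈ {A, B}) = 0.097 + 0.075 = 0.172.
P(Die2=E | Die1 ∈ {A, B}) = 0.172/0.708 = 0.24294.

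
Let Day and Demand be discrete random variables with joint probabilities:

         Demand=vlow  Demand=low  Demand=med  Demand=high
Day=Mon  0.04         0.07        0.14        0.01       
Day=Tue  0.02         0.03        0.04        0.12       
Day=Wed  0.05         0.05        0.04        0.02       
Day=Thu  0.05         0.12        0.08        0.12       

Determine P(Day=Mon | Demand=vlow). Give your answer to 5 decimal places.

P(Demand=vlow) = 0.04 + 0.02 + 0.05 + 0.05 = 0.16.
P(Day=Mon | Demand=vlow) = 0.04/0.16 = 0.25000.

0.25000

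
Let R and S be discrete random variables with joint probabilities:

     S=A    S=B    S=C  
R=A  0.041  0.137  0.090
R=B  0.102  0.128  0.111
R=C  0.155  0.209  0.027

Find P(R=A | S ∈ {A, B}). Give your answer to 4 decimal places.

P(S=A) = 0.041 + 0.102 + 0.155 = 0.298.
P(S=B) = 0.137 + 0.128 + 0.209 = 0.474.
P(S ∈ {A, B}) = 0.298 + 0.474 = 0.772; P(R=A, S ∈ {A, B}) = 0.041 + 0.137 = 0.178.
P(R=A | S ∈ {A, B}) = 0.178/0.772 = 0.2306.

0.2306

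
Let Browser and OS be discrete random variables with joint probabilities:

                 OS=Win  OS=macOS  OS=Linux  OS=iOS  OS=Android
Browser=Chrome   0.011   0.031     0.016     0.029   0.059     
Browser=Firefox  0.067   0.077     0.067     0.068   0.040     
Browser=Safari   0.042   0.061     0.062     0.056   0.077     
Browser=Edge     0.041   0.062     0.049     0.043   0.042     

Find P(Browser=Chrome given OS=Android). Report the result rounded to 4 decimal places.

P(OS=Android) = 0.059 + 0.040 + 0.077 + 0.042 = 0.218.
P(Browser=Chrome | OS=Android) = 0.059/0.218 = 0.2706.

0.2706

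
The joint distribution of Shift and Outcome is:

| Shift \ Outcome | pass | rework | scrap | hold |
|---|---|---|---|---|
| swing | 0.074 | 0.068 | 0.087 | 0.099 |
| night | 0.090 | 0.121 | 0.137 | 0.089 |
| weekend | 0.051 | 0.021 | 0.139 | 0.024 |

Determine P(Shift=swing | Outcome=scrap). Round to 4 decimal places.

P(Outcome=scrap) = 0.087 + 0.137 + 0.139 = 0.363.
P(Shift=swing | Outcome=scrap) = 0.087/0.363 = 0.2397.

0.2397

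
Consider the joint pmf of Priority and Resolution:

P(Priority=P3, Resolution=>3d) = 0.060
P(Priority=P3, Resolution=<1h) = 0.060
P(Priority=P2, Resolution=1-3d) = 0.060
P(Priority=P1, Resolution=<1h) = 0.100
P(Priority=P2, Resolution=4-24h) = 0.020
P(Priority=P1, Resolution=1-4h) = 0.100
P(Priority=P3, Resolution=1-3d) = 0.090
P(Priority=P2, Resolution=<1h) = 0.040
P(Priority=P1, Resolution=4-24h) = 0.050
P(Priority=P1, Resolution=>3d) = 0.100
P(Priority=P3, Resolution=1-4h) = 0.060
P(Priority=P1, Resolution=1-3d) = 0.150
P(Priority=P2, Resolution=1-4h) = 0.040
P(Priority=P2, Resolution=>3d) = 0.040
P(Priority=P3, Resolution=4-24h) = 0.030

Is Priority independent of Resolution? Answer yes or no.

yes

Every cell satisfies P(Priority,Resolution) = P(Priority)·P(Resolution). For instance P(Priority=P3) = 0.300, P(Resolution=1-3d) = 0.300, and 0.300×0.300 = 0.090 matches the joint entry. So Priority and Resolution are independent.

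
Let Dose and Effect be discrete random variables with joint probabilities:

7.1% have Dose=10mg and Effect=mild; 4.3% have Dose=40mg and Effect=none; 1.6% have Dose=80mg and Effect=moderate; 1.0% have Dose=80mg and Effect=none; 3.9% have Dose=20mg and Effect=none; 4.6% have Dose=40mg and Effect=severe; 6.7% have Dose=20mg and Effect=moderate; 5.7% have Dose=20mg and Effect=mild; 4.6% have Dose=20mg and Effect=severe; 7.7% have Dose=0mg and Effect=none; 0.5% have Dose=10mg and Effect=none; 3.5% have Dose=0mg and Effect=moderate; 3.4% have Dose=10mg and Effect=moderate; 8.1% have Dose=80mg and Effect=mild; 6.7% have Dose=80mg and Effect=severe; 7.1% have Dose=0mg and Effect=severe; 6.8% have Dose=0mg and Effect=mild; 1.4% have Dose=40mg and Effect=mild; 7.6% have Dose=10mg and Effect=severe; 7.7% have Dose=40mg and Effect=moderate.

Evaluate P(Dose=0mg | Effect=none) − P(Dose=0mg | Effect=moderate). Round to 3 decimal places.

0.290

P(Effect=none) = 0.077 + 0.005 + 0.039 + 0.043 + 0.010 = 0.174; P(Dose=0mg | Effect=none) = 0.077/0.174 = 0.4425.
P(Effect=moderate) = 0.035 + 0.034 + 0.067 + 0.077 + 0.016 = 0.229; P(Dose=0mg | Effect=moderate) = 0.035/0.229 = 0.1528.
Difference = 0.290.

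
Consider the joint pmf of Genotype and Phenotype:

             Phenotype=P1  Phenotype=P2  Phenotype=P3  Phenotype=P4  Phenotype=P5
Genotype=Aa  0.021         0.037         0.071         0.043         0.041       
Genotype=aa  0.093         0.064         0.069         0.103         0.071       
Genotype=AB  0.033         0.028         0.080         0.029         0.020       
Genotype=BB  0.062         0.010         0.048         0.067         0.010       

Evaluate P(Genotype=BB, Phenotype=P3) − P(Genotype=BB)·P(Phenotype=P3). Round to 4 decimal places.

-0.0048

P(Genotype=BB) = 0.062 + 0.010 + 0.048 + 0.067 + 0.010 = 0.197.
P(Phenotype=P3) = 0.071 + 0.069 + 0.080 + 0.048 = 0.268.
P(Genotype=BB, Phenotype=P3) − P(Genotype=BB)P(Phenotype=P3) = 0.048 − 0.197×0.268 = -0.0048.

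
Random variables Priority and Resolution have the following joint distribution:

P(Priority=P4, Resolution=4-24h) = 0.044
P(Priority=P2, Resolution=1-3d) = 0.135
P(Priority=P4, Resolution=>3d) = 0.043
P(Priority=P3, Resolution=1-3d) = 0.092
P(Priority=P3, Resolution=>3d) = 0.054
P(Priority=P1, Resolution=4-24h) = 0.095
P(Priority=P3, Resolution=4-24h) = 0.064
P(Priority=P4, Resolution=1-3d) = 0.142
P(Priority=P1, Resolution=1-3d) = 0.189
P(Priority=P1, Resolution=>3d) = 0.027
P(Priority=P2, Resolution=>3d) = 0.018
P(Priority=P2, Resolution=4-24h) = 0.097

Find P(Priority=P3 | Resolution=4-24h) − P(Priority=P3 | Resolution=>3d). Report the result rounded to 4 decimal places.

P(Resolution=4-24h) = 0.095 + 0.097 + 0.064 + 0.044 = 0.300; P(Priority=P3 | Resolution=4-24h) = 0.064/0.300 = 0.21333.
P(Resolution=>3d) = 0.027 + 0.018 + 0.054 + 0.043 = 0.142; P(Priority=P3 | Resolution=>3d) = 0.054/0.142 = 0.38028.
Difference = -0.1669.

-0.1669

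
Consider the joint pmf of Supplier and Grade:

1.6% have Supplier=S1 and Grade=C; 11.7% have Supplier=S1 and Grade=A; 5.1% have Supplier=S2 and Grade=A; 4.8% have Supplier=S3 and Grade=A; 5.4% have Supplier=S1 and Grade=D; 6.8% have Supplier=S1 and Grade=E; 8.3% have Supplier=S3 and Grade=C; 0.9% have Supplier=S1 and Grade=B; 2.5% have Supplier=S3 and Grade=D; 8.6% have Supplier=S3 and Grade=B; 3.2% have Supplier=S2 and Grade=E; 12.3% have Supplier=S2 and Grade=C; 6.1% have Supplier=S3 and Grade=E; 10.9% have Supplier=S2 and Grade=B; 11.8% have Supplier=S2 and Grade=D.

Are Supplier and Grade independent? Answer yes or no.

P(Supplier=S1) = 0.264 and P(Grade=A) = 0.216, so their product is 0.05702, but P(Supplier=S1, Grade=A) = 0.117. Since these differ, Supplier and Grade are not independent.

no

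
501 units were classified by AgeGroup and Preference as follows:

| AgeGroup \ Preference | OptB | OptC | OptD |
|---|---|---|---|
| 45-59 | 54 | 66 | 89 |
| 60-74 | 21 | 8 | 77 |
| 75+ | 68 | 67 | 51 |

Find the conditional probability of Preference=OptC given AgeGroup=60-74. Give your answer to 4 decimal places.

0.0755

Total with AgeGroup=60-74: 21 + 8 + 77 = 106.
P(Preference=OptC | AgeGroup=60-74) = 8/106 = 0.0755.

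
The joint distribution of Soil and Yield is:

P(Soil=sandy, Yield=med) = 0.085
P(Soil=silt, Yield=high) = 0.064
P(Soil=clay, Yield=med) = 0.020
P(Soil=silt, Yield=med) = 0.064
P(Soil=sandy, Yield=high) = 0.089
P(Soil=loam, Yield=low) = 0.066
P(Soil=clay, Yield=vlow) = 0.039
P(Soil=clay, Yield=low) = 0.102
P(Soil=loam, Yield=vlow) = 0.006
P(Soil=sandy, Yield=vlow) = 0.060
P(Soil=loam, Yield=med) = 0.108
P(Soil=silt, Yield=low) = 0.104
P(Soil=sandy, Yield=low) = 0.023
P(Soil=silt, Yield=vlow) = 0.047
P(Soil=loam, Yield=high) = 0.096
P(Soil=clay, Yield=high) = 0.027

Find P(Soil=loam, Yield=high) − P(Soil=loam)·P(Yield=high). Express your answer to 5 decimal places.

0.01982

P(Soil=loam) = 0.006 + 0.066 + 0.108 + 0.096 = 0.276.
P(Yield=high) = 0.089 + 0.096 + 0.027 + 0.064 = 0.276.
P(Soil=loam, Yield=high) − P(Soil=loam)P(Yield=high) = 0.096 − 0.276×0.276 = 0.01982.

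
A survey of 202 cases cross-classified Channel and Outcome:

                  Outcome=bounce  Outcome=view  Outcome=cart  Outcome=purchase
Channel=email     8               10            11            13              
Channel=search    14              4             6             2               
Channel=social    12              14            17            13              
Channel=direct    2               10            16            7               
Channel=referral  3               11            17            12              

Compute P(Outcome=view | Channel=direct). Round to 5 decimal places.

Total with Channel=direct: 2 + 10 + 16 + 7 = 35.
P(Outcome=view | Channel=direct) = 10/35 = 0.28571.

0.28571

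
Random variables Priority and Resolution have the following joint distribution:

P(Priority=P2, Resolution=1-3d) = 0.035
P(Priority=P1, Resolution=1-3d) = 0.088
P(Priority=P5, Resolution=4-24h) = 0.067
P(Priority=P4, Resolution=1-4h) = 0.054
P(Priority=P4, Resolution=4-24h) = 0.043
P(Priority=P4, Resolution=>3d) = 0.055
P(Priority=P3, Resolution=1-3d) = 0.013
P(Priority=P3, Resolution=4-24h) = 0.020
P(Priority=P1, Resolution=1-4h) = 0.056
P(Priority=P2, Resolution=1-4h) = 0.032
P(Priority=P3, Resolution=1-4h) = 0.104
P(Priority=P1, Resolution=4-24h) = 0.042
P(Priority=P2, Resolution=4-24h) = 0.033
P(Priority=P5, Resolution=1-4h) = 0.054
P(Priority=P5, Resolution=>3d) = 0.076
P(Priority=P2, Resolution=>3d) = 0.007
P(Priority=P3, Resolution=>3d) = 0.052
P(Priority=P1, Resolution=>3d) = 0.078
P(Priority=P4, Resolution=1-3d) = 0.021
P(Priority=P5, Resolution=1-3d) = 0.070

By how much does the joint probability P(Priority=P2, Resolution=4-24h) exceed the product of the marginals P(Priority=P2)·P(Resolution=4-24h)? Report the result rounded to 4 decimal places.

0.0111

P(Priority=P2) = 0.032 + 0.033 + 0.035 + 0.007 = 0.107.
P(Resolution=4-24h) = 0.042 + 0.033 + 0.020 + 0.043 + 0.067 = 0.205.
P(Priority=P2, Resolution=4-24h) − P(Priority=P2)P(Resolution=4-24h) = 0.033 − 0.107×0.205 = 0.0111.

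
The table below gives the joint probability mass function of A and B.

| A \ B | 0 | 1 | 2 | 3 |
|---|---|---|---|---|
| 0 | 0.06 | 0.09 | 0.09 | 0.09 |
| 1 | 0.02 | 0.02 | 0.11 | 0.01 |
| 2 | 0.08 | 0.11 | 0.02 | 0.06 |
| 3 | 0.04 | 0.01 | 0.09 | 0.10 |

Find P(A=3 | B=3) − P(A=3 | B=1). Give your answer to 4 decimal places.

P(B=3) = 0.09 + 0.01 + 0.06 + 0.10 = 0.26; P(A=3 | B=3) = 0.10/0.26 = 0.38462.
P(B=1) = 0.09 + 0.02 + 0.11 + 0.01 = 0.23; P(A=3 | B=1) = 0.01/0.23 = 0.04348.
Difference = 0.3411.

0.3411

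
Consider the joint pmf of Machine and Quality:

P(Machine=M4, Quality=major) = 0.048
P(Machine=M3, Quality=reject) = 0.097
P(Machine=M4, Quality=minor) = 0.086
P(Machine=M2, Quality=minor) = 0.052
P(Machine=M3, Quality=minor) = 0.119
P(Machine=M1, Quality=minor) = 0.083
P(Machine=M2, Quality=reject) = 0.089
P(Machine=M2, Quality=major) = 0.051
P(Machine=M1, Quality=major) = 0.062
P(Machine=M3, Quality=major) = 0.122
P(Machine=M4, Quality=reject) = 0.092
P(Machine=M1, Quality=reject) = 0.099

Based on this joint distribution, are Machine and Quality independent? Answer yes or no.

no

P(Machine=M3) = 0.338 and P(Quality=reject) = 0.377, so their product is 0.12743, but P(Machine=M3, Quality=reject) = 0.097. Since these differ, Machine and Quality are not independent.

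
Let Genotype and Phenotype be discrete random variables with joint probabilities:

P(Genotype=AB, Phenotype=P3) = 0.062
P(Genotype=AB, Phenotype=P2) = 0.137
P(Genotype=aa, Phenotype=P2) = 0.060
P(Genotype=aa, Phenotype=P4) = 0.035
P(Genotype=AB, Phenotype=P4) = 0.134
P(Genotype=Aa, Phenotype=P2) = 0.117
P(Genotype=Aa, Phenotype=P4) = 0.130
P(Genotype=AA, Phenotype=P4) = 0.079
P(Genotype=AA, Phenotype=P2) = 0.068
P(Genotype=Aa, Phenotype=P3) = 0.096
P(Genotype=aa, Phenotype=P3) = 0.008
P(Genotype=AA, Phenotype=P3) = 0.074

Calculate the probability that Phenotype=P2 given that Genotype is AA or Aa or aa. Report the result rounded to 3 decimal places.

P(Genotype=AA) = 0.068 + 0.074 + 0.079 = 0.221.
P(Genotype=Aa) = 0.117 + 0.096 + 0.130 = 0.343.
P(Genotype=aa) = 0.060 + 0.008 + 0.035 = 0.103.
P(Genotype ∈ {AA, Aa, aa}) = 0.221 + 0.343 + 0.103 = 0.667; P(Phenotype=P2, Genotype ∈ {AA, Aa, aa}) = 0.068 + 0.117 + 0.060 = 0.245.
P(Phenotype=P2 | Genotype ∈ {AA, Aa, aa}) = 0.245/0.667 = 0.367.

0.367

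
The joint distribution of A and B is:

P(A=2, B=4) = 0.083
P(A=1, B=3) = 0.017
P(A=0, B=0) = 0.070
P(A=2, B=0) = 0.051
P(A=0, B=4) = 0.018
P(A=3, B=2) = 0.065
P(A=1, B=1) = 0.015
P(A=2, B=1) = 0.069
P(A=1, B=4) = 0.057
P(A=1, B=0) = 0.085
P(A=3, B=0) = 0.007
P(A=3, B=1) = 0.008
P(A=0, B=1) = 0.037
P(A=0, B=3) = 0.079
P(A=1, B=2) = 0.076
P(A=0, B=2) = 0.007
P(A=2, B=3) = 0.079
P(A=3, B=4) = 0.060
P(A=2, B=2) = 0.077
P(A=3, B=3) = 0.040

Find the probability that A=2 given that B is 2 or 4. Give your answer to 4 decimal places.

0.3612

P(B=2) = 0.007 + 0.076 + 0.077 + 0.065 = 0.225.
P(B=4) = 0.018 + 0.057 + 0.083 + 0.060 = 0.218.
P(B ∈ {2, 4}) = 0.225 + 0.218 = 0.443; P(A=2, B ∈ {2, 4}) = 0.077 + 0.083 = 0.160.
P(A=2 | B ∈ {2, 4}) = 0.160/0.443 = 0.3612.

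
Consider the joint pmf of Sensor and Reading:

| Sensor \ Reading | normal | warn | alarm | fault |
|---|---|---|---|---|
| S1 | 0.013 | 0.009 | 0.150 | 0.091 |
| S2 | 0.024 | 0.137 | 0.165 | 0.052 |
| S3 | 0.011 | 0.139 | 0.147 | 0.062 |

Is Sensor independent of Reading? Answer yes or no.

P(Sensor=S1) = 0.263 and P(Reading=warn) = 0.285, so their product is 0.07496, but P(Sensor=S1, Reading=warn) = 0.009. Since these differ, Sensor and Reading are not independent.

no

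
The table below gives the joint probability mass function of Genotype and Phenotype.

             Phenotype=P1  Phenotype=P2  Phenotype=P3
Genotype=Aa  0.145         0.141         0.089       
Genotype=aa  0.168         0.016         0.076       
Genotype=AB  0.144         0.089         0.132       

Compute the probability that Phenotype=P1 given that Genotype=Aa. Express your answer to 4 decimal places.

0.3867

P(Genotype=Aa) = 0.145 + 0.141 + 0.089 = 0.375.
P(Phenotype=P1 | Genotype=Aa) = 0.145/0.375 = 0.3867.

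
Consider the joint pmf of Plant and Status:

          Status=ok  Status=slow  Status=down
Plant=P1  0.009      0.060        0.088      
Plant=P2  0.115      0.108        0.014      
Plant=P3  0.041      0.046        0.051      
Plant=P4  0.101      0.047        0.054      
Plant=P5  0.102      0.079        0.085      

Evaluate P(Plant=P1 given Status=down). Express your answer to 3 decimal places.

0.301

P(Status=down) = 0.088 + 0.014 + 0.051 + 0.054 + 0.085 = 0.292.
P(Plant=P1 | Status=down) = 0.088/0.292 = 0.301.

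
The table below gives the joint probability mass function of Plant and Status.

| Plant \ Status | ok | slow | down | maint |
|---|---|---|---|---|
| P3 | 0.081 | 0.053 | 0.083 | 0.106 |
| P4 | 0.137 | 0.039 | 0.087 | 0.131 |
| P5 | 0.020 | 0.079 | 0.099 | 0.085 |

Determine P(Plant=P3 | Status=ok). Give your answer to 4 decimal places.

0.3403

P(Status=ok) = 0.081 + 0.137 + 0.020 = 0.238.
P(Plant=P3 | Status=ok) = 0.081/0.238 = 0.3403.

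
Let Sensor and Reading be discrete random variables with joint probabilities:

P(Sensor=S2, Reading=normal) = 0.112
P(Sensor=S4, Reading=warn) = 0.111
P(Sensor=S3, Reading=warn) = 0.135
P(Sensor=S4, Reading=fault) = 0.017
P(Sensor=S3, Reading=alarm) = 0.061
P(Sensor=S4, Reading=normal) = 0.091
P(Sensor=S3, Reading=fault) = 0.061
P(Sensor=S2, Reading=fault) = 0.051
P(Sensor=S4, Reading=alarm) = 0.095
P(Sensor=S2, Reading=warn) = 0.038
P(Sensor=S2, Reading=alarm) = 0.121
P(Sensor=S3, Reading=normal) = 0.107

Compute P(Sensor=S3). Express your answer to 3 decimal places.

P(Sensor=S3) = 0.107 + 0.135 + 0.061 + 0.061 = 0.364.

0.364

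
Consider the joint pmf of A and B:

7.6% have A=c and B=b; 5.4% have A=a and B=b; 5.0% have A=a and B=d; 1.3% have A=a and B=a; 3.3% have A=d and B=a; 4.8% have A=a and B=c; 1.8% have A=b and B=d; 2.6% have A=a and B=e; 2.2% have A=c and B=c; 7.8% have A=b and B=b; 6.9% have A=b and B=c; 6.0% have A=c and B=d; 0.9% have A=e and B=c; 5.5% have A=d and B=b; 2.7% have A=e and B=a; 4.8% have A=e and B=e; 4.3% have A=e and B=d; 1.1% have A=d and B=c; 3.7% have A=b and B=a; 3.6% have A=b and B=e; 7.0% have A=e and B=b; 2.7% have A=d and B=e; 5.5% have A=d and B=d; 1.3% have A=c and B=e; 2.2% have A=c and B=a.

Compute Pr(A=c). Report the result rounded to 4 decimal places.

P(A=c) = 0.022 + 0.076 + 0.022 + 0.060 + 0.013 = 0.193.

0.1930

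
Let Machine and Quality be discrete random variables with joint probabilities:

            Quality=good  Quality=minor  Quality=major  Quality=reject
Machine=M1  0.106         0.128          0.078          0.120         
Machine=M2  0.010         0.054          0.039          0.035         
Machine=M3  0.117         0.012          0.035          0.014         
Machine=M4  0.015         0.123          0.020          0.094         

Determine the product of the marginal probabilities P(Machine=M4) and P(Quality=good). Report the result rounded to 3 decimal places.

0.062

P(Machine=M4) = 0.015 + 0.123 + 0.020 + 0.094 = 0.252.
P(Quality=good) = 0.106 + 0.010 + 0.117 + 0.015 = 0.248.
Product: 0.252 × 0.248 = 0.062.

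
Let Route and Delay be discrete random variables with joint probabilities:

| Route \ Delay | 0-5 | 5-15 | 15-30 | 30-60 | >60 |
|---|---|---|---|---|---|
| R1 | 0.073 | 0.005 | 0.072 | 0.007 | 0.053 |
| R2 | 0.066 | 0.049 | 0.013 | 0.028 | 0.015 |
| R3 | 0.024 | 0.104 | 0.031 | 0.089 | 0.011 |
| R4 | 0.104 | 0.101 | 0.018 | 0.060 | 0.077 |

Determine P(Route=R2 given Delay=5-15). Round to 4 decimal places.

P(Delay=5-15) = 0.005 + 0.049 + 0.104 + 0.101 = 0.259.
P(Route=R2 | Delay=5-15) = 0.049/0.259 = 0.1892.

0.1892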